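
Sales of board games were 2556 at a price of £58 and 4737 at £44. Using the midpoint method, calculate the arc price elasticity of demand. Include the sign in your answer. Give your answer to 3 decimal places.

ΔQ = 4737 − 2556 = 2181; ΔP = 44 − 58 = -14.
Midpoints: P̄ = 51.00, Q̄ = 3646.5.
ε = (ΔQ/ΔP)(P̄/Q̄) = (2181/-14)(51.00/3646.5).

-2.179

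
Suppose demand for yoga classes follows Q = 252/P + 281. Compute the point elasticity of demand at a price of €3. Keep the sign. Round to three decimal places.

-0.230

At P = 3, Q = 365.
dQ/dP = −252/P² = -28.
ε = (dQ/dP)(P/Q) = (-28)(3/365).
|ε| < 1, so demand is inelastic at this price.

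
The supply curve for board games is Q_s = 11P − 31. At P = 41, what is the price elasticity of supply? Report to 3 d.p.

1.074

At P = 41, Q_s = 420.
dQ_s/dP = 11.
ε_s = (dQ_s/dP)(P/Q_s) = (11)(41/420).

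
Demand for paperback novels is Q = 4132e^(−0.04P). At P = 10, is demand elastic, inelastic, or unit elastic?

inelastic

Q = 2769.762, dQ/dP = -110.790.
ε = (dQ/dP)(P/Q) ≈ -0.400.
|ε| = 0.40 < 1.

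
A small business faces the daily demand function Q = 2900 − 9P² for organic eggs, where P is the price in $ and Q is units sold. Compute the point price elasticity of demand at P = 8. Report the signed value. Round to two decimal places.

At P = 8, Q = 2324.
dQ/dP = −18P = -144.
ε = (dQ/dP)(P/Q) = (-144)(8/2324).
|ε| < 1, so demand is inelastic at this price.

-0.50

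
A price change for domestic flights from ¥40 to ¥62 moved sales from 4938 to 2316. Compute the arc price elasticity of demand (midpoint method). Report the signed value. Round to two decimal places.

ΔQ = 2316 − 4938 = -2622; ΔP = 62 − 40 = 22.
Midpoints: P̄ = 51.00, Q̄ = 3627.0.
ε = (ΔQ/ΔP)(P̄/Q̄) = (-2622/22)(51.00/3627.0).

-1.68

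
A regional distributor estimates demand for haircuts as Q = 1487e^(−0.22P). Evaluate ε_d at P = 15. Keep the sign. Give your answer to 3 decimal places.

-3.300

At P = 15, Q = 54.845.
dQ/dP = −0.22·1487e^(−0.22P) = −0.22Q = -12.066.
ε = (dQ/dP)(P/Q) = (-12.066)(15/54.845).
|ε| > 1, so demand is elastic at this price.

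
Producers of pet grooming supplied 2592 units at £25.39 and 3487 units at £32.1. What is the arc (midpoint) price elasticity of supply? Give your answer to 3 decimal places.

1.261

ΔQ = 3487 − 2592 = 895; ΔP = 32.1 − 25.39 = 6.71.
Midpoints: P̄ = 28.75, Q̄ = 3039.5.
ε_s = (ΔQ/ΔP)(P̄/Q̄) = (895/6.71)(28.75/3039.5).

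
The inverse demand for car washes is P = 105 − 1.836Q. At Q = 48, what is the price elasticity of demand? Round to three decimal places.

At Q = 48, P = 105 − 1.836(48) = 16.87.
dP/dQ = −1.836, so dQ/dP = 1/(−1.836) = -0.545.
ε = (dQ/dP)(P/Q) = (-0.545)(16.87/48).

-0.191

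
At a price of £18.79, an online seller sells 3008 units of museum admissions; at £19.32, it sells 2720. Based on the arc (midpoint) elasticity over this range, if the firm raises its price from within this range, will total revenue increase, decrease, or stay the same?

decrease

Arc ε = (-288/0.53)(19.05/2864.0) ≈ -3.615.
|ε| = 3.62 > 1, so demand is elastic. A price rise therefore reduces total revenue.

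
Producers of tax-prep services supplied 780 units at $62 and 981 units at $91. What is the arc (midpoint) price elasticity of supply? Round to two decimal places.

0.60

ΔQ = 981 − 780 = 201; ΔP = 91 − 62 = 29.
Midpoints: P̄ = 76.50, Q̄ = 880.5.
ε_s = (ΔQ/ΔP)(P̄/Q̄) = (201/29)(76.50/880.5).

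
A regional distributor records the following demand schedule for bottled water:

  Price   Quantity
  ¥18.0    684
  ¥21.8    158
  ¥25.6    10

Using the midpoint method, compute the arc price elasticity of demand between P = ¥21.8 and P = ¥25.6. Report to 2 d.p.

-10.99

At P = 21.8, Q = 158; at P = 25.6, Q = 10.
ΔQ = -148, ΔP = 3.8. Midpoints: P̄ = 23.70, Q̄ = 84.0.
ε = (ΔQ/ΔP)(P̄/Q̄) = (-148/3.8)(23.70/84.0).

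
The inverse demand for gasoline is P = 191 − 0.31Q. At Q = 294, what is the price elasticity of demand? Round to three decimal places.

At Q = 294, P = 191 − 0.31(294) = 99.86.
dP/dQ = −0.31, so dQ/dP = 1/(−0.31) = -3.226.
ε = (dQ/dP)(P/Q) = (-3.226)(99.86/294).

-1.096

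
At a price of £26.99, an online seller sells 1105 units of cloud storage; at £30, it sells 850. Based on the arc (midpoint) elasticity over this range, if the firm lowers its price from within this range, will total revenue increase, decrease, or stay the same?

increase

Arc ε = (-255/3.01)(28.49/977.5) ≈ -2.470.
|ε| = 2.47 > 1, so demand is elastic. A price cut therefore raises total revenue.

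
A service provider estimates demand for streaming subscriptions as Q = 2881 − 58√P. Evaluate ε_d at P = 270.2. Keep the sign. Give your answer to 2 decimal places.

At P = 270.2, Q = 1927.610.
dQ/dP = −58/(2√P) = -1.764.
ε = (dQ/dP)(P/Q) = (-1.764)(270.2/1927.610).

-0.25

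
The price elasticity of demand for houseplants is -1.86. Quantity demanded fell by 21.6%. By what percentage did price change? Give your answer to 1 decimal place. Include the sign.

%ΔP ≈ %ΔQ / ε = (-21.6%)/(-1.86) = 11.61%.

11.6%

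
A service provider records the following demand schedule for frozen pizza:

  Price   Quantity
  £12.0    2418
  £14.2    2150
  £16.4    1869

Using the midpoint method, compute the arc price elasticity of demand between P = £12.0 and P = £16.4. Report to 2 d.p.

At P = 12.0, Q = 2418; at P = 16.4, Q = 1869.
ΔQ = -549, ΔP = 4.4. Midpoints: P̄ = 14.20, Q̄ = 2143.5.
ε = (ΔQ/ΔP)(P̄/Q̄) = (-549/4.4)(14.20/2143.5).

-0.83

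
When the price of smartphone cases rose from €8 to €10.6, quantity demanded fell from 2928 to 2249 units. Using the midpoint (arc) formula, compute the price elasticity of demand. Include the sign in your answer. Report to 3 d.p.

-0.938

ΔQ = 2249 − 2928 = -679; ΔP = 10.6 − 8 = 2.6.
Midpoints: P̄ = 9.30, Q̄ = 2588.5.
ε = (ΔQ/ΔP)(P̄/Q̄) = (-679/2.6)(9.30/2588.5).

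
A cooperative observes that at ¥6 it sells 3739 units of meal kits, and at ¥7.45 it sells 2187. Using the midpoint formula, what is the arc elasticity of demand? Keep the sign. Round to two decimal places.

ΔQ = 2187 − 3739 = -1552; ΔP = 7.45 − 6 = 1.45.
Midpoints: P̄ = 6.72, Q̄ = 2963.0.
ε = (ΔQ/ΔP)(P̄/Q̄) = (-1552/1.45)(6.72/2963.0).

-2.43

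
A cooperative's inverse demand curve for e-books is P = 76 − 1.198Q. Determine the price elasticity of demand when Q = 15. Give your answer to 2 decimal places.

-3.23

At Q = 15, P = 76 − 1.198(15) = 58.03.
dP/dQ = −1.198, so dQ/dP = 1/(−1.198) = -0.835.
ε = (dQ/dP)(P/Q) = (-0.835)(58.03/15).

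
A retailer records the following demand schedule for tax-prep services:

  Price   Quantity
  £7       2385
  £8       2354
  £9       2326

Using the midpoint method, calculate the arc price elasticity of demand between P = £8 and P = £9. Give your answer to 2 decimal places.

At P = 8, Q = 2354; at P = 9, Q = 2326.
ΔQ = -28, ΔP = 1. Midpoints: P̄ = 8.50, Q̄ = 2340.0.
ε = (ΔQ/ΔP)(P̄/Q̄) = (-28/1)(8.50/2340.0).

-0.10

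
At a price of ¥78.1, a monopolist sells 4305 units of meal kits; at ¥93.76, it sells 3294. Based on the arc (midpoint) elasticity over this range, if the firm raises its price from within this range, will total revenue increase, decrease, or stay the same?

decrease

Arc ε = (-1011/15.66)(85.93/3799.5) ≈ -1.460.
|ε| = 1.46 > 1, so demand is elastic. A price rise therefore reduces total revenue.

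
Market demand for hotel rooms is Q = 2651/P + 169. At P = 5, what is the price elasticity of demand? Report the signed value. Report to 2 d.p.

-0.76

At P = 5, Q = 699.200.
dQ/dP = −2651/P² = -106.040.
ε = (dQ/dP)(P/Q) = (-106.040)(5/699.200).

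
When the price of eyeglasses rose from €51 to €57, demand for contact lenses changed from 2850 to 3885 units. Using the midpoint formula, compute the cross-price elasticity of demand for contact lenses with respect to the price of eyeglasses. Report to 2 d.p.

ΔQ_x = 3885 − 2850 = 1035; ΔP_y = 57 − 51 = 6.
Midpoints: P̄_y = 54.00, Q̄_x = 3367.5.
ε_xy = (ΔQ_x/ΔP_y)(P̄_y/Q̄_x) = (1035/6)(54.00/3367.5).

2.77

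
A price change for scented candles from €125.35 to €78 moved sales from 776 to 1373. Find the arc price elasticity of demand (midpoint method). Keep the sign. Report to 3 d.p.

ΔQ = 1373 − 776 = 597; ΔP = 78 − 125.35 = -47.35.
Midpoints: P̄ = 101.67, Q̄ = 1074.5.
ε = (ΔQ/ΔP)(P̄/Q̄) = (597/-47.35)(101.67/1074.5).

-1.193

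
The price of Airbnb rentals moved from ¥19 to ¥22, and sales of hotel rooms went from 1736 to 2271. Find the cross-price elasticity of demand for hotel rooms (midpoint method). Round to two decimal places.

ΔQ_x = 2271 − 1736 = 535; ΔP_y = 22 − 19 = 3.
Midpoints: P̄_y = 20.50, Q̄_x = 2003.5.
ε_xy = (ΔQ_x/ΔP_y)(P̄_y/Q̄_x) = (535/3)(20.50/2003.5).
ε_xy > 0, so the goods are substitutes.

1.82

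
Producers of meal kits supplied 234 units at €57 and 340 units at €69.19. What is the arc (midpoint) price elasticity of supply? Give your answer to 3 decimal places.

1.912

ΔQ = 340 − 234 = 106; ΔP = 69.19 − 57 = 12.19.
Midpoints: P̄ = 63.09, Q̄ = 287.0.
ε_s = (ΔQ/ΔP)(P̄/Q̄) = (106/12.19)(63.09/287.0).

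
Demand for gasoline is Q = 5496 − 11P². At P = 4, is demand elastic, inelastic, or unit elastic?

Q = 5320, dQ/dP = -88.
ε = (dQ/dP)(P/Q) ≈ -0.066.
|ε| = 0.07 < 1.

inelastic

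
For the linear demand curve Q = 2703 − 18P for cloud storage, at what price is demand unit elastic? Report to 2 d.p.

75.08

For linear demand Q = a − bP, ε = −bP/(a − bP). |ε| = 1 when bP = a − bP, i.e. P = a/(2b).
P = 2703/(2·18) = 2703/36 = 75.0833.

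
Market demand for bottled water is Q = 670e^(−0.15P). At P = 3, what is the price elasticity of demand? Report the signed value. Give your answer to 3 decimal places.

-0.450

At P = 3, Q = 427.211.
dQ/dP = −0.15·670e^(−0.15P) = −0.15Q = -64.082.
ε = (dQ/dP)(P/Q) = (-64.082)(3/427.211).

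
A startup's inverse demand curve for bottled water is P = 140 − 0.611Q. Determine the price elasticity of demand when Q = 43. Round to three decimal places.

-4.329

At Q = 43, P = 140 − 0.611(43) = 113.73.
dP/dQ = −0.611, so dQ/dP = 1/(−0.611) = -1.637.
ε = (dQ/dP)(P/Q) = (-1.637)(113.73/43).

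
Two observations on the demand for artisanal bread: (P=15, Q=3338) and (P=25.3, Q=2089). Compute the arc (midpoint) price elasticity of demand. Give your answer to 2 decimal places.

-0.90

ΔQ = 2089 − 3338 = -1249; ΔP = 25.3 − 15 = 10.3.
Midpoints: P̄ = 20.15, Q̄ = 2713.5.
ε = (ΔQ/ΔP)(P̄/Q̄) = (-1249/10.3)(20.15/2713.5).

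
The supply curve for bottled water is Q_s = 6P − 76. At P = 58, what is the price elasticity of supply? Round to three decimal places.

1.279

At P = 58, Q_s = 272.
dQ_s/dP = 6.
ε_s = (dQ_s/dP)(P/Q_s) = (6)(58/272).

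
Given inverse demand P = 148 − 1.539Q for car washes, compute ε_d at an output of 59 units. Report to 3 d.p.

At Q = 59, P = 148 − 1.539(59) = 57.20.
dP/dQ = −1.539, so dQ/dP = 1/(−1.539) = -0.650.
ε = (dQ/dP)(P/Q) = (-0.650)(57.20/59).

-0.630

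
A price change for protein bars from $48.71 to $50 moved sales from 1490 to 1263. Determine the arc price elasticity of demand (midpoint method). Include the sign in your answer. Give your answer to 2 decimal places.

ΔQ = 1263 − 1490 = -227; ΔP = 50 − 48.71 = 1.29.
Midpoints: P̄ = 49.36, Q̄ = 1376.5.
ε = (ΔQ/ΔP)(P̄/Q̄) = (-227/1.29)(49.36/1376.5).

-6.31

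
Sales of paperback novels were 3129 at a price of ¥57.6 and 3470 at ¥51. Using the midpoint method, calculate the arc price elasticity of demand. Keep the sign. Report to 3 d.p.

ΔQ = 3470 − 3129 = 341; ΔP = 51 − 57.6 = -6.6.
Midpoints: P̄ = 54.30, Q̄ = 3299.5.
ε = (ΔQ/ΔP)(P̄/Q̄) = (341/-6.6)(54.30/3299.5).

-0.850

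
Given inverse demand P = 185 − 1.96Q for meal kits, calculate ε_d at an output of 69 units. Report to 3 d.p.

-0.368

At Q = 69, P = 185 − 1.96(69) = 49.76.
dP/dQ = −1.96, so dQ/dP = 1/(−1.96) = -0.510.
ε = (dQ/dP)(P/Q) = (-0.510)(49.76/69).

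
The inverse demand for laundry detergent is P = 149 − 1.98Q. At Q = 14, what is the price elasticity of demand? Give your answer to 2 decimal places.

At Q = 14, P = 149 − 1.98(14) = 121.28.
dP/dQ = −1.98, so dQ/dP = 1/(−1.98) = -0.505.
ε = (dQ/dP)(P/Q) = (-0.505)(121.28/14).

-4.38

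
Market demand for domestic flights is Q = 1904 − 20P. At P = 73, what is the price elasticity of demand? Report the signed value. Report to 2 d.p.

At P = 73, Q = 444.
dQ/dP = −20.
ε = (dQ/dP)(P/Q) = (-20)(73/444).
|ε| > 1, so demand is elastic at this price.

-3.29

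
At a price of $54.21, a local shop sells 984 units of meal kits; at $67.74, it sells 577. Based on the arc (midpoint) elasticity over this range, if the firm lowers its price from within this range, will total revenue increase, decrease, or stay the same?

Arc ε = (-407/13.53)(60.97/780.5) ≈ -2.350.
|ε| = 2.35 > 1, so demand is elastic. A price cut therefore raises total revenue.

increase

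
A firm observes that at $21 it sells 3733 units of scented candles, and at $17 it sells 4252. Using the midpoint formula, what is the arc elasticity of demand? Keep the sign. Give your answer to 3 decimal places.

ΔQ = 4252 − 3733 = 519; ΔP = 17 − 21 = -4.
Midpoints: P̄ = 19.00, Q̄ = 3992.5.
ε = (ΔQ/ΔP)(P̄/Q̄) = (519/-4)(19.00/3992.5).

-0.617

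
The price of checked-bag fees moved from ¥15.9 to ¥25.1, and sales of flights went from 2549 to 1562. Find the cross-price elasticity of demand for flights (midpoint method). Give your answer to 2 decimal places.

ΔQ_x = 1562 − 2549 = -987; ΔP_y = 25.1 − 15.9 = 9.2.
Midpoints: P̄_y = 20.50, Q̄_x = 2055.5.
ε_xy = (ΔQ_x/ΔP_y)(P̄_y/Q̄_x) = (-987/9.2)(20.50/2055.5).

-1.07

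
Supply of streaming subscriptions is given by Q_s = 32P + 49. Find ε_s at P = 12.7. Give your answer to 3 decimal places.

At P = 12.7, Q_s = 455.40.
dQ_s/dP = 32.
ε_s = (dQ_s/dP)(P/Q_s) = (32)(12.7/455.40).

0.892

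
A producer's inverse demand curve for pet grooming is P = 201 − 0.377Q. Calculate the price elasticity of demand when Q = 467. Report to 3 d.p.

-0.142

At Q = 467, P = 201 − 0.377(467) = 24.94.
dP/dQ = −0.377, so dQ/dP = 1/(−0.377) = -2.653.
ε = (dQ/dP)(P/Q) = (-2.653)(24.94/467).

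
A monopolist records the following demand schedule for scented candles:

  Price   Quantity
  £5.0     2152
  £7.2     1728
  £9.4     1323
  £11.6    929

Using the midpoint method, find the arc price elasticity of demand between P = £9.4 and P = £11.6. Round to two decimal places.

-1.67

At P = 9.4, Q = 1323; at P = 11.6, Q = 929.
ΔQ = -394, ΔP = 2.2. Midpoints: P̄ = 10.50, Q̄ = 1126.0.
ε = (ΔQ/ΔP)(P̄/Q̄) = (-394/2.2)(10.50/1126.0).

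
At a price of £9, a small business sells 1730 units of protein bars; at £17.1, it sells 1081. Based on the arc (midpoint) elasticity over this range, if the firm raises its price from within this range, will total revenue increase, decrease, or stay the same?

increase

Arc ε = (-649/8.1)(13.05/1405.5) ≈ -0.744.
|ε| = 0.74 < 1, so demand is inelastic. A price rise therefore raises total revenue.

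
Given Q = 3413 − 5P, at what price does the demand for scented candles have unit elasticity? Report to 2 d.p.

341.30

For linear demand Q = a − bP, ε = −bP/(a − bP). |ε| = 1 when bP = a − bP, i.e. P = a/(2b).
P = 3413/(2·5) = 3413/10 = 341.3000.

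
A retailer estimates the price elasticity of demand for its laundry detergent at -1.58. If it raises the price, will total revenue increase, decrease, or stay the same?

|ε| = 1.58 > 1, so demand is elastic. A price rise therefore reduces total revenue.

decrease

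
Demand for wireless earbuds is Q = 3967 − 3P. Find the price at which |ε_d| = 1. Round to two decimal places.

For linear demand Q = a − bP, ε = −bP/(a − bP). |ε| = 1 when bP = a − bP, i.e. P = a/(2b).
P = 3967/(2·3) = 3967/6 = 661.1667.

661.17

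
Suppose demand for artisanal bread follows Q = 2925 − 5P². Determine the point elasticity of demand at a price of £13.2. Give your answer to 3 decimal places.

At P = 13.2, Q = 2053.800.
dQ/dP = −10P = -132.
ε = (dQ/dP)(P/Q) = (-132)(13.2/2053.800).

-0.848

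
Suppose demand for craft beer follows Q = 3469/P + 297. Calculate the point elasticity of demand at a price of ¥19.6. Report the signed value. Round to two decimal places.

-0.37

At P = 19.6, Q = 473.990.
dQ/dP = −3469/P² = -9.030.
ε = (dQ/dP)(P/Q) = (-9.030)(19.6/473.990).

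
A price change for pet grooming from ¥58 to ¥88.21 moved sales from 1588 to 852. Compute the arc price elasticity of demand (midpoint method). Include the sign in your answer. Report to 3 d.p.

-1.460

ΔQ = 852 − 1588 = -736; ΔP = 88.21 − 58 = 30.21.
Midpoints: P̄ = 73.10, Q̄ = 1220.0.
ε = (ΔQ/ΔP)(P̄/Q̄) = (-736/30.21)(73.10/1220.0).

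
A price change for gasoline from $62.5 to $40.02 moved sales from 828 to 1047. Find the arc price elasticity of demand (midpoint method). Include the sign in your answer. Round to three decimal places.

-0.533

ΔQ = 1047 − 828 = 219; ΔP = 40.02 − 62.5 = -22.48.
Midpoints: P̄ = 51.26, Q̄ = 937.5.
ε = (ΔQ/ΔP)(P̄/Q̄) = (219/-22.48)(51.26/937.5).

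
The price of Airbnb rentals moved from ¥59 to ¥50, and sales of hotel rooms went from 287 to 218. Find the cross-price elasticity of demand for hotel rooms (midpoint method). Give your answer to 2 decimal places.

ΔQ_x = 218 − 287 = -69; ΔP_y = 50 − 59 = -9.
Midpoints: P̄_y = 54.50, Q̄_x = 252.5.
ε_xy = (ΔQ_x/ΔP_y)(P̄_y/Q̄_x) = (-69/-9)(54.50/252.5).

1.65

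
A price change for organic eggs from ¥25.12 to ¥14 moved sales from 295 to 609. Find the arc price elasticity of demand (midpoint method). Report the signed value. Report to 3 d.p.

-1.222

ΔQ = 609 − 295 = 314; ΔP = 14 − 25.12 = -11.12.
Midpoints: P̄ = 19.56, Q̄ = 452.0.
ε = (ΔQ/ΔP)(P̄/Q̄) = (314/-11.12)(19.56/452.0).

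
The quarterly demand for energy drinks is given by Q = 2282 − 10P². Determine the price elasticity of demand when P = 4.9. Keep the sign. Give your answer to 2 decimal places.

-0.24

At P = 4.9, Q = 2041.900.
dQ/dP = −20P = -98.
ε = (dQ/dP)(P/Q) = (-98)(4.9/2041.900).
|ε| < 1, so demand is inelastic at this price.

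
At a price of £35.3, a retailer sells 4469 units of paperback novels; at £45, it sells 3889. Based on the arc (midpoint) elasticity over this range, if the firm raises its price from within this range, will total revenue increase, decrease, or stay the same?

increase

Arc ε = (-580/9.7)(40.15/4179.0) ≈ -0.574.
|ε| = 0.57 < 1, so demand is inelastic. A price rise therefore raises total revenue.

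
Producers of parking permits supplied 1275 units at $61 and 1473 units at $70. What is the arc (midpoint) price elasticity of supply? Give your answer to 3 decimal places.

ΔQ = 1473 − 1275 = 198; ΔP = 70 − 61 = 9.
Midpoints: P̄ = 65.50, Q̄ = 1374.0.
ε_s = (ΔQ/ΔP)(P̄/Q̄) = (198/9)(65.50/1374.0).

1.049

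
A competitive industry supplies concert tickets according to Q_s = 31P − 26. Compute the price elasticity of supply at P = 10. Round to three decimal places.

1.092

At P = 10, Q_s = 284.
dQ_s/dP = 31.
ε_s = (dQ_s/dP)(P/Q_s) = (31)(10/284).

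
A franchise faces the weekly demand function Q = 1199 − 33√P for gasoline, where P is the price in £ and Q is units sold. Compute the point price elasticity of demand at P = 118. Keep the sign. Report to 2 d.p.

-0.21

At P = 118, Q = 840.528.
dQ/dP = −33/(2√P) = -1.519.
ε = (dQ/dP)(P/Q) = (-1.519)(118/840.528).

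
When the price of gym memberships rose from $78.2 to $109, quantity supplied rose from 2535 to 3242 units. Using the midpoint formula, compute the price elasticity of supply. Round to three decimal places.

0.744

ΔQ = 3242 − 2535 = 707; ΔP = 109 − 78.2 = 30.8.
Midpoints: P̄ = 93.60, Q̄ = 2888.5.
ε_s = (ΔQ/ΔP)(P̄/Q̄) = (707/30.8)(93.60/2888.5).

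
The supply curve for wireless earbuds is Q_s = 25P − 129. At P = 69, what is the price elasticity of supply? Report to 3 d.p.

At P = 69, Q_s = 1596.
dQ_s/dP = 25.
ε_s = (dQ_s/dP)(P/Q_s) = (25)(69/1596).

1.081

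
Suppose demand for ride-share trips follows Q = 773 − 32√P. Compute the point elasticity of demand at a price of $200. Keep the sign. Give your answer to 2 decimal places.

At P = 200, Q = 320.452.
dQ/dP = −32/(2√P) = -1.131.
ε = (dQ/dP)(P/Q) = (-1.131)(200/320.452).

-0.71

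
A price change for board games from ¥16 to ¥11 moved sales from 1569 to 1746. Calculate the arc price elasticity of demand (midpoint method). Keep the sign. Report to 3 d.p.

-0.288

ΔQ = 1746 − 1569 = 177; ΔP = 11 − 16 = -5.
Midpoints: P̄ = 13.50, Q̄ = 1657.5.
ε = (ΔQ/ΔP)(P̄/Q̄) = (177/-5)(13.50/1657.5).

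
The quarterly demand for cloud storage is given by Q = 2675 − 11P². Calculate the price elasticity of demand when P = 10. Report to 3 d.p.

At P = 10, Q = 1575.
dQ/dP = −22P = -220.
ε = (dQ/dP)(P/Q) = (-220)(10/1575).

-1.397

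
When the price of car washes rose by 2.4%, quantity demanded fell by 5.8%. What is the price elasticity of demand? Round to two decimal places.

-2.42

ε = %ΔQ / %ΔP = (-5.8)/(2.4) = -2.417.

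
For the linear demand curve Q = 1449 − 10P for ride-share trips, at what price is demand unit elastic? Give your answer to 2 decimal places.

For linear demand Q = a − bP, ε = −bP/(a − bP). |ε| = 1 when bP = a − bP, i.e. P = a/(2b).
P = 1449/(2·10) = 1449/20 = 72.4500.

72.45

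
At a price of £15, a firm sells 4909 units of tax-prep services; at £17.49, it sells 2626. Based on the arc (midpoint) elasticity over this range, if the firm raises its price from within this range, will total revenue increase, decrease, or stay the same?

Arc ε = (-2283/2.49)(16.24/3767.5) ≈ -3.953.
|ε| = 3.95 > 1, so demand is elastic. A price rise therefore reduces total revenue.

decrease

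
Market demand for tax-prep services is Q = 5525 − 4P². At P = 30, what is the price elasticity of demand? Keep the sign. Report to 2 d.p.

-3.74

At P = 30, Q = 1925.
dQ/dP = −8P = -240.
ε = (dQ/dP)(P/Q) = (-240)(30/1925).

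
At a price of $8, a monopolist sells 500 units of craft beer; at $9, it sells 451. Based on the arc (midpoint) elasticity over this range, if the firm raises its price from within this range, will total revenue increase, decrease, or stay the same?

increase

Arc ε = (-49/1)(8.50/475.5) ≈ -0.876.
|ε| = 0.88 < 1, so demand is inelastic. A price rise therefore raises total revenue.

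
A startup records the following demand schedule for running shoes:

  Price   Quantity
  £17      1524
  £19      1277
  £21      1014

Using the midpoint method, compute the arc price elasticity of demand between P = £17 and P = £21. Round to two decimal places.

-1.91

At P = 17, Q = 1524; at P = 21, Q = 1014.
ΔQ = -510, ΔP = 4. Midpoints: P̄ = 19.00, Q̄ = 1269.0.
ε = (ΔQ/ΔP)(P̄/Q̄) = (-510/4)(19.00/1269.0).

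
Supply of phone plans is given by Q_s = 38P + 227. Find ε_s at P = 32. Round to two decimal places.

0.84

At P = 32, Q_s = 1443.
dQ_s/dP = 38.
ε_s = (dQ_s/dP)(P/Q_s) = (38)(32/1443).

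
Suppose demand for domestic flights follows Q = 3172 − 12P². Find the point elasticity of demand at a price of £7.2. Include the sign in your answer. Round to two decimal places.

At P = 7.2, Q = 2549.920.
dQ/dP = −24P = -172.800.
ε = (dQ/dP)(P/Q) = (-172.800)(7.2/2549.920).

-0.49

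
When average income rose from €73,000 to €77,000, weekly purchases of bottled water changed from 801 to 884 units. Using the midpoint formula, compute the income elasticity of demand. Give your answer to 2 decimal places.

ΔQ = 83, ΔI = 4000. Midpoints: Ī = 75,000, Q̄ = 842.5.
ε_I = (ΔQ/ΔI)(Ī/Q̄) = (83/4000)(75000/842.5).
ε_I > 0, so the good is normal.

1.85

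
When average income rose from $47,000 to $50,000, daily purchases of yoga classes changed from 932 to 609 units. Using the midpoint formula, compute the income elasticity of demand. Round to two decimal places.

-6.78

ΔQ = -323, ΔI = 3000. Midpoints: Ī = 48,500, Q̄ = 770.5.
ε_I = (ΔQ/ΔI)(Ī/Q̄) = (-323/3000)(48500/770.5).
ε_I < 0, so the good is inferior.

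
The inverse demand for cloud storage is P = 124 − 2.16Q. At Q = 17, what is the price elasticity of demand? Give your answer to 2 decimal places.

-2.38

At Q = 17, P = 124 − 2.16(17) = 87.28.
dP/dQ = −2.16, so dQ/dP = 1/(−2.16) = -0.463.
ε = (dQ/dP)(P/Q) = (-0.463)(87.28/17).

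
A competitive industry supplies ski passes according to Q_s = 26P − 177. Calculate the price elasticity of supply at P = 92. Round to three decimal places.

At P = 92, Q_s = 2215.
dQ_s/dP = 26.
ε_s = (dQ_s/dP)(P/Q_s) = (26)(92/2215).

1.080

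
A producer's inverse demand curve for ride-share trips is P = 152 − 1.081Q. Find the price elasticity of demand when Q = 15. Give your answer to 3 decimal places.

At Q = 15, P = 152 − 1.081(15) = 135.78.
dP/dQ = −1.081, so dQ/dP = 1/(−1.081) = -0.925.
ε = (dQ/dP)(P/Q) = (-0.925)(135.78/15).

-8.374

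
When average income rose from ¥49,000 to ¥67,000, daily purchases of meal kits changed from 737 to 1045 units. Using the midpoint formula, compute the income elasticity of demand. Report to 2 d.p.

1.11

ΔQ = 308, ΔI = 18000. Midpoints: Ī = 58,000, Q̄ = 891.0.
ε_I = (ΔQ/ΔI)(Ī/Q̄) = (308/18000)(58000/891.0).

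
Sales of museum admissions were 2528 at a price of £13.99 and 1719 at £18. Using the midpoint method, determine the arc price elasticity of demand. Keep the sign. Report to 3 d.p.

-1.520

ΔQ = 1719 − 2528 = -809; ΔP = 18 − 13.99 = 4.01.
Midpoints: P̄ = 16.00, Q̄ = 2123.5.
ε = (ΔQ/ΔP)(P̄/Q̄) = (-809/4.01)(16.00/2123.5).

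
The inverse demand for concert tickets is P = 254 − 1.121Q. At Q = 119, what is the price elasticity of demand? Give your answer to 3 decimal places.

-0.904

At Q = 119, P = 254 − 1.121(119) = 120.60.
dP/dQ = −1.121, so dQ/dP = 1/(−1.121) = -0.892.
ε = (dQ/dP)(P/Q) = (-0.892)(120.60/119).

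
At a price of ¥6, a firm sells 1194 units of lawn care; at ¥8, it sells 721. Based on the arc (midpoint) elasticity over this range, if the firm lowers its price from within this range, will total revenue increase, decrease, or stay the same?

increase

Arc ε = (-473/2)(7.00/957.5) ≈ -1.729.
|ε| = 1.73 > 1, so demand is elastic. A price cut therefore raises total revenue.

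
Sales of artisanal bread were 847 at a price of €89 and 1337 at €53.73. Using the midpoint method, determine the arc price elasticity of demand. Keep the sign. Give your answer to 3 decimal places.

-0.908

ΔQ = 1337 − 847 = 490; ΔP = 53.73 − 89 = -35.27.
Midpoints: P̄ = 71.36, Q̄ = 1092.0.
ε = (ΔQ/ΔP)(P̄/Q̄) = (490/-35.27)(71.36/1092.0).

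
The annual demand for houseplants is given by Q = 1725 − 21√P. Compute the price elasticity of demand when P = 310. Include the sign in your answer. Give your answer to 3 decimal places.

At P = 310, Q = 1355.257.
dQ/dP = −21/(2√P) = -0.596.
ε = (dQ/dP)(P/Q) = (-0.596)(310/1355.257).
|ε| < 1, so demand is inelastic at this price.

-0.136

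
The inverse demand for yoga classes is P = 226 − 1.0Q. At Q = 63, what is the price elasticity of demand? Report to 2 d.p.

-2.59

At Q = 63, P = 226 − 1.0(63) = 163.00.
dP/dQ = −1.0, so dQ/dP = 1/(−1.0) = -1.000.
ε = (dQ/dP)(P/Q) = (-1.000)(163.00/63).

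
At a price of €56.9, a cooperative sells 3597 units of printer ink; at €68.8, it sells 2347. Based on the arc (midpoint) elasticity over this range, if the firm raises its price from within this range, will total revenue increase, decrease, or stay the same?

Arc ε = (-1250/11.9)(62.85/2972.0) ≈ -2.221.
|ε| = 2.22 > 1, so demand is elastic. A price rise therefore reduces total revenue.

decrease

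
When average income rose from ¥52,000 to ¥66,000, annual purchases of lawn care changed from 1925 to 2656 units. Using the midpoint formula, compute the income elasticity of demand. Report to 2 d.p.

ΔQ = 731, ΔI = 14000. Midpoints: Ī = 59,000, Q̄ = 2290.5.
ε_I = (ΔQ/ΔI)(Ī/Q̄) = (731/14000)(59000/2290.5).
ε_I > 0, so the good is normal.

1.34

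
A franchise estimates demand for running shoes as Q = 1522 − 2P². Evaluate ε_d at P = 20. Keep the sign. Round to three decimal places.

At P = 20, Q = 722.
dQ/dP = −4P = -80.
ε = (dQ/dP)(P/Q) = (-80)(20/722).
|ε| > 1, so demand is elastic at this price.

-2.216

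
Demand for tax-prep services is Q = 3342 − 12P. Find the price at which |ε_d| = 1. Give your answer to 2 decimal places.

For linear demand Q = a − bP, ε = −bP/(a − bP). |ε| = 1 when bP = a − bP, i.e. P = a/(2b).
P = 3342/(2·12) = 3342/24 = 139.2500.

139.25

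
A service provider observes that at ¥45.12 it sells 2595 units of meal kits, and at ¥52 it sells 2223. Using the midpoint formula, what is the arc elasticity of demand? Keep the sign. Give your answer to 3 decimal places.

ΔQ = 2223 − 2595 = -372; ΔP = 52 − 45.12 = 6.88.
Midpoints: P̄ = 48.56, Q̄ = 2409.0.
ε = (ΔQ/ΔP)(P̄/Q̄) = (-372/6.88)(48.56/2409.0).

-1.090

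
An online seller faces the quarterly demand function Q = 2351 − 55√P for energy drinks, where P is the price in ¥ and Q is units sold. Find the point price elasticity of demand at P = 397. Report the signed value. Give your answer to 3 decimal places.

-0.437

At P = 397, Q = 1255.133.
dQ/dP = −55/(2√P) = -1.380.
ε = (dQ/dP)(P/Q) = (-1.380)(397/1255.133).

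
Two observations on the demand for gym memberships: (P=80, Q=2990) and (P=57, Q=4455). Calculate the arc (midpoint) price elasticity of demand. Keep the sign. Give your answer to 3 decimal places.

-1.172

ΔQ = 4455 − 2990 = 1465; ΔP = 57 − 80 = -23.
Midpoints: P̄ = 68.50, Q̄ = 3722.5.
ε = (ΔQ/ΔP)(P̄/Q̄) = (1465/-23)(68.50/3722.5).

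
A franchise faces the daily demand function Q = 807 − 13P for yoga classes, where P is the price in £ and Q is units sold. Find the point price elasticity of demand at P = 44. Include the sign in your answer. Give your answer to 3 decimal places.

At P = 44, Q = 235.
dQ/dP = −13.
ε = (dQ/dP)(P/Q) = (-13)(44/235).

-2.434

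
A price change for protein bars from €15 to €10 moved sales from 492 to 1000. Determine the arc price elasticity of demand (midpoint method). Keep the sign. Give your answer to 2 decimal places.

-1.70

ΔQ = 1000 − 492 = 508; ΔP = 10 − 15 = -5.
Midpoints: P̄ = 12.50, Q̄ = 746.0.
ε = (ΔQ/ΔP)(P̄/Q̄) = (508/-5)(12.50/746.0).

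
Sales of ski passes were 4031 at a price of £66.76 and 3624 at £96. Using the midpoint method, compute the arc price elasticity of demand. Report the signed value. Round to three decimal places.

-0.296

ΔQ = 3624 − 4031 = -407; ΔP = 96 − 66.76 = 29.24.
Midpoints: P̄ = 81.38, Q̄ = 3827.5.
ε = (ΔQ/ΔP)(P̄/Q̄) = (-407/29.24)(81.38/3827.5).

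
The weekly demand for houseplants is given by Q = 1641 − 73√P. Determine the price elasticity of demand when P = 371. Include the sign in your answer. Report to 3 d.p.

-2.993

At P = 371, Q = 234.921.
dQ/dP = −73/(2√P) = -1.895.
ε = (dQ/dP)(P/Q) = (-1.895)(371/234.921).
|ε| > 1, so demand is elastic at this price.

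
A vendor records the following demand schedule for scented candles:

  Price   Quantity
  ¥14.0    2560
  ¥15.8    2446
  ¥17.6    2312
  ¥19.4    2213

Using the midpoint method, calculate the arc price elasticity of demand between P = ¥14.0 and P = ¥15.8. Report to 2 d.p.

-0.38

At P = 14.0, Q = 2560; at P = 15.8, Q = 2446.
ΔQ = -114, ΔP = 1.8. Midpoints: P̄ = 14.90, Q̄ = 2503.0.
ε = (ΔQ/ΔP)(P̄/Q̄) = (-114/1.8)(14.90/2503.0).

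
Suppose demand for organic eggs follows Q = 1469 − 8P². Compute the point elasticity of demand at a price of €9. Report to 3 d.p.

At P = 9, Q = 821.
dQ/dP = −16P = -144.
ε = (dQ/dP)(P/Q) = (-144)(9/821).
|ε| > 1, so demand is elastic at this price.

-1.579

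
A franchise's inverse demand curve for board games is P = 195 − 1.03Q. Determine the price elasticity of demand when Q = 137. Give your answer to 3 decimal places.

-0.382

At Q = 137, P = 195 − 1.03(137) = 53.89.
dP/dQ = −1.03, so dQ/dP = 1/(−1.03) = -0.971.
ε = (dQ/dP)(P/Q) = (-0.971)(53.89/137).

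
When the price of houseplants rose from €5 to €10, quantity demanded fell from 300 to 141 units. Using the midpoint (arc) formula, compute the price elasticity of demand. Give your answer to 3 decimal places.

-1.082

ΔQ = 141 − 300 = -159; ΔP = 10 − 5 = 5.
Midpoints: P̄ = 7.50, Q̄ = 220.5.
ε = (ΔQ/ΔP)(P̄/Q̄) = (-159/5)(7.50/220.5).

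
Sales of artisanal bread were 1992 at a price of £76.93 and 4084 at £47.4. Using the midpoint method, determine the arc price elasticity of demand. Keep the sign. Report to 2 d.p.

-1.45

ΔQ = 4084 − 1992 = 2092; ΔP = 47.4 − 76.93 = -29.53.
Midpoints: P̄ = 62.17, Q̄ = 3038.0.
ε = (ΔQ/ΔP)(P̄/Q̄) = (2092/-29.53)(62.17/3038.0).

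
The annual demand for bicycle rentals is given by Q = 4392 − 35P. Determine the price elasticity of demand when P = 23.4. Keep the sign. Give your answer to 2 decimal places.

-0.23

At P = 23.4, Q = 3573.
dQ/dP = −35.
ε = (dQ/dP)(P/Q) = (-35)(23.4/3573).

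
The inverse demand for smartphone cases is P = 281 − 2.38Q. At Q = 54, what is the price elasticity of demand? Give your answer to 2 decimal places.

-1.19

At Q = 54, P = 281 − 2.38(54) = 152.48.
dP/dQ = −2.38, so dQ/dP = 1/(−2.38) = -0.420.
ε = (dQ/dP)(P/Q) = (-0.420)(152.48/54).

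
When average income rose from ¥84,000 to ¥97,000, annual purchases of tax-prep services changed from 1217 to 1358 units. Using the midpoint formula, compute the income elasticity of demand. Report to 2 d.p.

0.76

ΔQ = 141, ΔI = 13000. Midpoints: Ī = 90,500, Q̄ = 1287.5.
ε_I = (ΔQ/ΔI)(Ī/Q̄) = (141/13000)(90500/1287.5).
ε_I > 0, so the good is normal.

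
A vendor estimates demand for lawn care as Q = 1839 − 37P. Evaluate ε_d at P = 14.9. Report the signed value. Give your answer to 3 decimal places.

At P = 14.9, Q = 1287.700.
dQ/dP = −37.
ε = (dQ/dP)(P/Q) = (-37)(14.9/1287.700).
|ε| < 1, so demand is inelastic at this price.

-0.428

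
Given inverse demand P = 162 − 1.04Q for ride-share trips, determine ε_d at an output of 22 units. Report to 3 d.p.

At Q = 22, P = 162 − 1.04(22) = 139.12.
dP/dQ = −1.04, so dQ/dP = 1/(−1.04) = -0.962.
ε = (dQ/dP)(P/Q) = (-0.962)(139.12/22).

-6.080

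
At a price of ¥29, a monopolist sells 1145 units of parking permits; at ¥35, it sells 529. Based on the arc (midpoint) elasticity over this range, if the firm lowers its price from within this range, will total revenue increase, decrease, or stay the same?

increase

Arc ε = (-616/6)(32.00/837.0) ≈ -3.925.
|ε| = 3.93 > 1, so demand is elastic. A price cut therefore raises total revenue.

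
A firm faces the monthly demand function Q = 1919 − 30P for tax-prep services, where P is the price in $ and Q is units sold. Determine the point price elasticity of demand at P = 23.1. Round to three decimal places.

-0.565

At P = 23.1, Q = 1226.
dQ/dP = −30.
ε = (dQ/dP)(P/Q) = (-30)(23.1/1226).
|ε| < 1, so demand is inelastic at this price.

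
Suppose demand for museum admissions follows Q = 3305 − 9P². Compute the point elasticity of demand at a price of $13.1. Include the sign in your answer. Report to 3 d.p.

-1.755

At P = 13.1, Q = 1760.510.
dQ/dP = −18P = -235.800.
ε = (dQ/dP)(P/Q) = (-235.800)(13.1/1760.510).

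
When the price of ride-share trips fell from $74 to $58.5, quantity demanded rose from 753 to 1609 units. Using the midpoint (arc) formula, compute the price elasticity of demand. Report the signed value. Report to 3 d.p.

ΔQ = 1609 − 753 = 856; ΔP = 58.5 − 74 = -15.5.
Midpoints: P̄ = 66.25, Q̄ = 1181.0.
ε = (ΔQ/ΔP)(P̄/Q̄) = (856/-15.5)(66.25/1181.0).

-3.098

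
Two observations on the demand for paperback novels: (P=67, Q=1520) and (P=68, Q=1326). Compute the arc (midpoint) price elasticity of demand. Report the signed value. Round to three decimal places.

-9.202

ΔQ = 1326 − 1520 = -194; ΔP = 68 − 67 = 1.
Midpoints: P̄ = 67.50, Q̄ = 1423.0.
ε = (ΔQ/ΔP)(P̄/Q̄) = (-194/1)(67.50/1423.0).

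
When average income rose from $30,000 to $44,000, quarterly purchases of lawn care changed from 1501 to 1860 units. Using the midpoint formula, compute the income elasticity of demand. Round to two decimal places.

ΔQ = 359, ΔI = 14000. Midpoints: Ī = 37,000, Q̄ = 1680.5.
ε_I = (ΔQ/ΔI)(Ī/Q̄) = (359/14000)(37000/1680.5).

0.56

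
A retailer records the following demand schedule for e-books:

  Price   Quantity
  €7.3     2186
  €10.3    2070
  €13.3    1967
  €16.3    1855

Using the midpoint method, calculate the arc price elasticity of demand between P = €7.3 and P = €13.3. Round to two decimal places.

At P = 7.3, Q = 2186; at P = 13.3, Q = 1967.
ΔQ = -219, ΔP = 6.0. Midpoints: P̄ = 10.30, Q̄ = 2076.5.
ε = (ΔQ/ΔP)(P̄/Q̄) = (-219/6.0)(10.30/2076.5).

-0.18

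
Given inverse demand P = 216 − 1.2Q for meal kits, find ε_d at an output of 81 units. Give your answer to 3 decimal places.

At Q = 81, P = 216 − 1.2(81) = 118.80.
dP/dQ = −1.2, so dQ/dP = 1/(−1.2) = -0.833.
ε = (dQ/dP)(P/Q) = (-0.833)(118.80/81).

-1.222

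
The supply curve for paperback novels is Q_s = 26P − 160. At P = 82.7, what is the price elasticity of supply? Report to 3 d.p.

1.080

At P = 82.7, Q_s = 1990.20.
dQ_s/dP = 26.
ε_s = (dQ_s/dP)(P/Q_s) = (26)(82.7/1990.20).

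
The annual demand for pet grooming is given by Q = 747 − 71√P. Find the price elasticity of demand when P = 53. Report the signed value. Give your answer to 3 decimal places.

-1.123

At P = 53, Q = 230.112.
dQ/dP = −71/(2√P) = -4.876.
ε = (dQ/dP)(P/Q) = (-4.876)(53/230.112).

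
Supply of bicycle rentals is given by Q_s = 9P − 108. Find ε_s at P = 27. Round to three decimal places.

At P = 27, Q_s = 135.
dQ_s/dP = 9.
ε_s = (dQ_s/dP)(P/Q_s) = (9)(27/135).

1.800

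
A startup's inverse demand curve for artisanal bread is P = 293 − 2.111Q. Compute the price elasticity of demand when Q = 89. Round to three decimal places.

At Q = 89, P = 293 − 2.111(89) = 105.12.
dP/dQ = −2.111, so dQ/dP = 1/(−2.111) = -0.474.
ε = (dQ/dP)(P/Q) = (-0.474)(105.12/89).

-0.560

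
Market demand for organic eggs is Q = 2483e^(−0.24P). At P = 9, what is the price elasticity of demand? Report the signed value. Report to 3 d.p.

-2.160

At P = 9, Q = 286.352.
dQ/dP = −0.24·2483e^(−0.24P) = −0.24Q = -68.725.
ε = (dQ/dP)(P/Q) = (-68.725)(9/286.352).
|ε| > 1, so demand is elastic at this price.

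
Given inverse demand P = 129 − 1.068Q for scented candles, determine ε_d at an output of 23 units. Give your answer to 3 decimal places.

At Q = 23, P = 129 − 1.068(23) = 104.44.
dP/dQ = −1.068, so dQ/dP = 1/(−1.068) = -0.936.
ε = (dQ/dP)(P/Q) = (-0.936)(104.44/23).

-4.252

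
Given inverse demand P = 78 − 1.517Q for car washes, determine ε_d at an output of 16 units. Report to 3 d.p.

At Q = 16, P = 78 − 1.517(16) = 53.73.
dP/dQ = −1.517, so dQ/dP = 1/(−1.517) = -0.659.
ε = (dQ/dP)(P/Q) = (-0.659)(53.73/16).

-2.214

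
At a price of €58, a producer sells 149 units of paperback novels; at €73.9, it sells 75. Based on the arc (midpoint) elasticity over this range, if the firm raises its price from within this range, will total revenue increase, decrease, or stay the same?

decrease

Arc ε = (-74/15.9)(65.95/112.0) ≈ -2.741.
|ε| = 2.74 > 1, so demand is elastic. A price rise therefore reduces total revenue.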